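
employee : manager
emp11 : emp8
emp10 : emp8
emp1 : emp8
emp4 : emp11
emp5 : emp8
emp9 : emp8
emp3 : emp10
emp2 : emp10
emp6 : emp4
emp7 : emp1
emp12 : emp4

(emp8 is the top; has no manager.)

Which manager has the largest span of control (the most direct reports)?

emp8

Direct-report counts: emp8 has 5; emp1 has 1; emp10 has 2; emp11 has 1; emp4 has 2. The largest is 5, held by emp8.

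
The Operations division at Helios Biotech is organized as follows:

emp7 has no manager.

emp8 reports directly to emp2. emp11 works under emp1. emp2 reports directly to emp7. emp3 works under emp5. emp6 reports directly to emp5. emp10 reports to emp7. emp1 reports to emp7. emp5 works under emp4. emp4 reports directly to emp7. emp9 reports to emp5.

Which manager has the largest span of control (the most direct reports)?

Direct-report counts: emp7 has 4; emp1 has 1; emp4 has 1; emp5 has 3; emp2 has 1. The largest is 4, held by emp7.

emp7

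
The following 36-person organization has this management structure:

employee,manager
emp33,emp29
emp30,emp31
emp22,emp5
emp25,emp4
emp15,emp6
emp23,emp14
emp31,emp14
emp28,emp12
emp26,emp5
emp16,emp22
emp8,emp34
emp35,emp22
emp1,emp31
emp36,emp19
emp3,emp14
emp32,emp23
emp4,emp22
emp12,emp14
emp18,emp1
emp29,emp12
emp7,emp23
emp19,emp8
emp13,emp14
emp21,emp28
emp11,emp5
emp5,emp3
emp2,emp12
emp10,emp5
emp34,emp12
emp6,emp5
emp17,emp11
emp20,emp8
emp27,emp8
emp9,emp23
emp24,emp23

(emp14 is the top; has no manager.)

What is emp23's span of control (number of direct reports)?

emp23 directly manages emp7, emp24, emp32, emp9. That is 4 direct reports.

4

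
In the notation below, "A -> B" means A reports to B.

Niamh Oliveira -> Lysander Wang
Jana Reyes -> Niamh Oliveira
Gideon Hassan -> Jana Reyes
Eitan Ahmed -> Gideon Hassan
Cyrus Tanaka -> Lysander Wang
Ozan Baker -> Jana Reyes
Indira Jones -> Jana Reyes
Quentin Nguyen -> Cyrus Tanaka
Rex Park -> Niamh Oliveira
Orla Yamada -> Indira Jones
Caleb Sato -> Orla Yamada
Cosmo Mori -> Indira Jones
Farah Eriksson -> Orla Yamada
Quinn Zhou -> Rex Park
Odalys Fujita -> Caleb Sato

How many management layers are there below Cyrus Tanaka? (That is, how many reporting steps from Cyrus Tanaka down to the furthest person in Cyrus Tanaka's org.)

1

The longest chain under Cyrus Tanaka runs Cyrus Tanaka → Quentin Nguyen, which is 1 level below Cyrus Tanaka.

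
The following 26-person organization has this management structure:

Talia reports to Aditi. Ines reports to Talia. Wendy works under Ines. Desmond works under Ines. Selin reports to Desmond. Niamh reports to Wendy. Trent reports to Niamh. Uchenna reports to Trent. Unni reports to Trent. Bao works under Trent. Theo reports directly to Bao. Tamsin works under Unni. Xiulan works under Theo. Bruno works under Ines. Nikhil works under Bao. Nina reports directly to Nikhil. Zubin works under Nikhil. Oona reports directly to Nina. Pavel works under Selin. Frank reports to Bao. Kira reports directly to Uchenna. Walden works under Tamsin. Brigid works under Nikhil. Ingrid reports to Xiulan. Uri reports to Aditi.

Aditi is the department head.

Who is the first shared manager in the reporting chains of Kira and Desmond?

Kira's chain of managers is Uchenna, Trent, Niamh, Wendy, Ines, Talia, Aditi. Desmond's chain of managers is Ines, Talia, Aditi. The first manager that appears in both chains is Ines.

Ines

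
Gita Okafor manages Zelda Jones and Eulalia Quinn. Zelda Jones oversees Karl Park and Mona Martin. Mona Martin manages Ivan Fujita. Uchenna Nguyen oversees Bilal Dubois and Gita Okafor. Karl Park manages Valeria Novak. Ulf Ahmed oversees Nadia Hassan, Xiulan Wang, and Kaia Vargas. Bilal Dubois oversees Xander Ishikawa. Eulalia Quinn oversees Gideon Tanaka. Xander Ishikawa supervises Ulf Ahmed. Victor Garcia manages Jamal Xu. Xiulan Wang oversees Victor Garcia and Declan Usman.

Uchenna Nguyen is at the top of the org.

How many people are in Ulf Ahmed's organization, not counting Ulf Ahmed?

6

Ulf Ahmed directly manages Kaia Vargas, Xiulan Wang, Nadia Hassan. Kaia Vargas has no reports. Under Xiulan Wang: Victor Garcia, Jamal Xu, Declan Usman (3). Nadia Hassan has no reports. So Ulf Ahmed's organization is 3 direct reports plus everyone under them: 1 + 4 + 1 = 6.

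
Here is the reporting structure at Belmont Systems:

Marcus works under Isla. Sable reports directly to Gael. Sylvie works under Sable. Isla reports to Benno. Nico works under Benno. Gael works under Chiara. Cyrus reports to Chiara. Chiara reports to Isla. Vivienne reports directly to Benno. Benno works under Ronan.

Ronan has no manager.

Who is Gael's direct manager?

Chiara

Gael reports directly to Chiara.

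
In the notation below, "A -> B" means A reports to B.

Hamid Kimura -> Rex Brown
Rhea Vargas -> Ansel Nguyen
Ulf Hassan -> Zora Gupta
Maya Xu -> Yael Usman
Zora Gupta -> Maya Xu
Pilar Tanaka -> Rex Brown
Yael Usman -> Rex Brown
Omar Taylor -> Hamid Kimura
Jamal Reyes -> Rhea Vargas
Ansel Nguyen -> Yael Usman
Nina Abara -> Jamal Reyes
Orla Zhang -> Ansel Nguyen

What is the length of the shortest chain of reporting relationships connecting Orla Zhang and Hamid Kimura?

Orla Zhang is 3 levels below Rex Brown, and Hamid Kimura is 1 level below Rex Brown (their lowest common manager). The shortest path runs up from Orla Zhang to Rex Brown and back down to Hamid Kimura: 3 + 1 = 4 links.

4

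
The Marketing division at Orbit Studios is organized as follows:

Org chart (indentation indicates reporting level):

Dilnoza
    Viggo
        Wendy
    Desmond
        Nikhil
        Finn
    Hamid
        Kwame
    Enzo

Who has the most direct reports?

Dilnoza

Direct-report counts: Dilnoza has 4; Hamid has 1; Desmond has 2; Viggo has 1. The largest is 4, held by Dilnoza.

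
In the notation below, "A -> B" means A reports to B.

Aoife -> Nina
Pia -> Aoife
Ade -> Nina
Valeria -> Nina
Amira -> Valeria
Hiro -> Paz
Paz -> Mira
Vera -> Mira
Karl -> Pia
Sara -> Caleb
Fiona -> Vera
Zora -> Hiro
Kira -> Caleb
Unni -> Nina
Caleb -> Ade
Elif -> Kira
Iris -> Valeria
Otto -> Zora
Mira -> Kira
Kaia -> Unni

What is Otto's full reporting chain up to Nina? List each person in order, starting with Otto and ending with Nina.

Otto -> Zora -> Hiro -> Paz -> Mira -> Kira -> Caleb -> Ade -> Nina

Otto reports to Zora. Zora reports to Hiro. Hiro reports to Paz. Paz reports to Mira. Mira reports to Kira. Kira reports to Caleb. Caleb reports to Ade. Ade reports to Nina. Nina is at the top.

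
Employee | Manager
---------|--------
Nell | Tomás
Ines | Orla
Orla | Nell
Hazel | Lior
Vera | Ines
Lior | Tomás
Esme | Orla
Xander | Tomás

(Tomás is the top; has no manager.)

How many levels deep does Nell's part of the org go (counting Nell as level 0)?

The longest chain under Nell runs Nell → Orla → Ines → Vera, which is 3 levels below Nell.

3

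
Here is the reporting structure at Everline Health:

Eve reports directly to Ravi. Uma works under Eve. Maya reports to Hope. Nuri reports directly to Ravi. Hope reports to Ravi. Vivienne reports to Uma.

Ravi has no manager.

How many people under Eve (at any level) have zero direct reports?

1

The only person in Eve's organization with no one reporting to them is Vivienne. That is 1.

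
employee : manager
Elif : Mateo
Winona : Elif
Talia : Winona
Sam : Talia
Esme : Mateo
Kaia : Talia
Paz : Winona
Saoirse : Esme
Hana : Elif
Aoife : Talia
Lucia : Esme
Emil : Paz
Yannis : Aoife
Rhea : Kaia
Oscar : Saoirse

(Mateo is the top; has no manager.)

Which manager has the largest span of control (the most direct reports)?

Talia

Direct-report counts: Mateo has 2; Esme has 2; Saoirse has 1; Elif has 2; Winona has 2; Paz has 1; Talia has 3; Aoife has 1; Kaia has 1. The largest is 3, held by Talia.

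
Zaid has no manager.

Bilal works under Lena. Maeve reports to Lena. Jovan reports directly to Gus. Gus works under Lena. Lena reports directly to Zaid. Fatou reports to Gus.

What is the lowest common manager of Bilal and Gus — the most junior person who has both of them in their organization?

Lena

Bilal's chain of managers is Lena, Zaid. Gus's chain of managers is Lena, Zaid. The first manager that appears in both chains is Lena.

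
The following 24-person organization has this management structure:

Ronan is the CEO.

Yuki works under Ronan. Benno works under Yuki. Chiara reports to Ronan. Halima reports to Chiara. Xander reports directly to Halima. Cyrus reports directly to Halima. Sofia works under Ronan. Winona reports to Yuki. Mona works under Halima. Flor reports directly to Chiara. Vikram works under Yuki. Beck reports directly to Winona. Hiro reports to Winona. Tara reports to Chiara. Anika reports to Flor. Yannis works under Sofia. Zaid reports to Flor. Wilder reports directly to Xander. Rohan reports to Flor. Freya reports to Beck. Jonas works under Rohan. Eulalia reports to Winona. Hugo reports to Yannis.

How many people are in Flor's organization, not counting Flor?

Flor directly manages Anika, Zaid, Rohan. Anika has no reports. Zaid has no reports. Under Rohan: Jonas (1). So Flor's organization is 3 direct reports plus everyone under them: 1 + 1 + 2 = 4.

4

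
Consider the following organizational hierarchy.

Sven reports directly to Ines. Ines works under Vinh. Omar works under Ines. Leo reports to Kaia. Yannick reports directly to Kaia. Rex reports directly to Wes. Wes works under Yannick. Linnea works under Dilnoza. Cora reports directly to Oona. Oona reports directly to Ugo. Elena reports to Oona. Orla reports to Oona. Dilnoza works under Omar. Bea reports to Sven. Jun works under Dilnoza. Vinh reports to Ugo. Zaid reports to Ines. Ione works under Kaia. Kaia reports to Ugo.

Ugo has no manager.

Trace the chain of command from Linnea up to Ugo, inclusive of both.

Linnea -> Dilnoza -> Omar -> Ines -> Vinh -> Ugo

Linnea reports to Dilnoza. Dilnoza reports to Omar. Omar reports to Ines. Ines reports to Vinh. Vinh reports to Ugo. Ugo is at the top.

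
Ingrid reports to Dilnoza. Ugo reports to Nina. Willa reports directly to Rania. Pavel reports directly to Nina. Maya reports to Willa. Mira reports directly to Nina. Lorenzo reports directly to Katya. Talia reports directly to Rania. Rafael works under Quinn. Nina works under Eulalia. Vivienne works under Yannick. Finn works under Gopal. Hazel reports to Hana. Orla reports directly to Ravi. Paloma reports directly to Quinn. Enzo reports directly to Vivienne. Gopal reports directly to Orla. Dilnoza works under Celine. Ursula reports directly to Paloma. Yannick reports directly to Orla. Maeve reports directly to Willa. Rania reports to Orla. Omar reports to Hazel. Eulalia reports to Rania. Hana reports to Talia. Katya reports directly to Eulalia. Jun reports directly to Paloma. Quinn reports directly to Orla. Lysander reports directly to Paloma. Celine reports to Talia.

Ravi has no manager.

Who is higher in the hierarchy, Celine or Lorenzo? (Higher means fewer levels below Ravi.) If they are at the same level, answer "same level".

Celine

Celine is 4 levels below Ravi; Lorenzo is 5. Celine is higher.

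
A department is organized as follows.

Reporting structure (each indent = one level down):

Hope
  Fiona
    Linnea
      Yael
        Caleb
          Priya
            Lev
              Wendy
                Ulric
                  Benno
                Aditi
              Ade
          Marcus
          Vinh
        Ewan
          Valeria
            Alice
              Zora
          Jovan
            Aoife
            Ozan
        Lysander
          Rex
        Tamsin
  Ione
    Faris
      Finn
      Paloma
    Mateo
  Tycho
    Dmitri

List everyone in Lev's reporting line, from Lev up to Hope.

Lev -> Priya -> Caleb -> Yael -> Linnea -> Fiona -> Hope

Lev reports to Priya. Priya reports to Caleb. Caleb reports to Yael. Yael reports to Linnea. Linnea reports to Fiona. Fiona reports to Hope. Hope is at the top.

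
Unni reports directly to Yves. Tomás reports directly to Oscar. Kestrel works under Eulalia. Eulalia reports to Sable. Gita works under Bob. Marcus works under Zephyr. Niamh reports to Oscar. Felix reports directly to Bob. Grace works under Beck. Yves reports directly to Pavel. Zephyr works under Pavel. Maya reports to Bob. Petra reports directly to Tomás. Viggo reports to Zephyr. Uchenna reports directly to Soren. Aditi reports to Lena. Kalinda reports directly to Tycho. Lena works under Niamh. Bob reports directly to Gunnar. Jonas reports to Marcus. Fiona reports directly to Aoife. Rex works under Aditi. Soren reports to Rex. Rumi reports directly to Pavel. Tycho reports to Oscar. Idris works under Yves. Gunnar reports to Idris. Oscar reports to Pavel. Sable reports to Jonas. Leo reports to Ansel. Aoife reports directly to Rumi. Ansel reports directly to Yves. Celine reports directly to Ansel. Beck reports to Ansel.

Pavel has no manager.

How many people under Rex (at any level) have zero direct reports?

1

The only person in Rex's organization with no one reporting to them is Uchenna. That is 1.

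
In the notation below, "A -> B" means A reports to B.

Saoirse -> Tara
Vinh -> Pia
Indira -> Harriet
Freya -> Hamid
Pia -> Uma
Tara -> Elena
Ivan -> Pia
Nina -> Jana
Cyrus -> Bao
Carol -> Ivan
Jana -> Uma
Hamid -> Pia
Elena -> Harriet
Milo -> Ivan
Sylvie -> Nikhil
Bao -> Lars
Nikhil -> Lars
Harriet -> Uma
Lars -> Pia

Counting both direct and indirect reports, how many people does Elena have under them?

Elena directly manages Tara. Under Tara: Saoirse (1). That's 2 in total.

2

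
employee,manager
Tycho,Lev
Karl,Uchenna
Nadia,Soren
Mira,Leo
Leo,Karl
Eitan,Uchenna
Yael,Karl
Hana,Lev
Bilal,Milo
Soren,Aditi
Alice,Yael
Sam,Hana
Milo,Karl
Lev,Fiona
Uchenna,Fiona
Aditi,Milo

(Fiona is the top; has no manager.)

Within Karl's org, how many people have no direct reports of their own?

4

The people in Karl's organization with no one reporting to them are Mira, Bilal, Nadia, Alice. That is 4.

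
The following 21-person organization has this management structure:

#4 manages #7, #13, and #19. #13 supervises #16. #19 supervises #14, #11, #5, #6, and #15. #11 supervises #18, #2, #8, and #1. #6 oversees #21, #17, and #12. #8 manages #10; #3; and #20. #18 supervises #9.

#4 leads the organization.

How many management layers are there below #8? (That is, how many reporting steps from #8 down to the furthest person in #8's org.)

The longest chain under #8 runs #8 → #20, which is 1 level below #8.

1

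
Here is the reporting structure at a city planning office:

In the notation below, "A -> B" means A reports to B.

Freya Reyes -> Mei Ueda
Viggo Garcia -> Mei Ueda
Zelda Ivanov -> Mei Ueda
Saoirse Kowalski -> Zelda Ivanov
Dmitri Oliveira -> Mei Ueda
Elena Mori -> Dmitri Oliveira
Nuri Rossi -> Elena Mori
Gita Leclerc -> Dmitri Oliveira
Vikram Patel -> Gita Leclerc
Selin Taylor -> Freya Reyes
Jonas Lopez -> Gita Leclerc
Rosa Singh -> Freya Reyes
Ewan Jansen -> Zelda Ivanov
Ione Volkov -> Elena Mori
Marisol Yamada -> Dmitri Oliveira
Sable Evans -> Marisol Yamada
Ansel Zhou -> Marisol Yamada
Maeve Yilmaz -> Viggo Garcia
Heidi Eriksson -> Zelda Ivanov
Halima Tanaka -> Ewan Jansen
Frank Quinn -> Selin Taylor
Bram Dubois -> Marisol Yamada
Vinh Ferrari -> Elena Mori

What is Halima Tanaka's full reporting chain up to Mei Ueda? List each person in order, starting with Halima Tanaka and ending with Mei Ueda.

Halima Tanaka -> Ewan Jansen -> Zelda Ivanov -> Mei Ueda

Halima Tanaka reports to Ewan Jansen. Ewan Jansen reports to Zelda Ivanov. Zelda Ivanov reports to Mei Ueda. Mei Ueda is at the top.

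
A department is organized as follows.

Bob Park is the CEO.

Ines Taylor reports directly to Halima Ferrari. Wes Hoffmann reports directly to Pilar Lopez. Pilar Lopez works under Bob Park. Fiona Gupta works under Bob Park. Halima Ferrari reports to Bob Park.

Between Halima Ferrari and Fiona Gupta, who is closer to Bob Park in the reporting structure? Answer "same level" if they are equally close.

same level

Both Halima Ferrari and Fiona Gupta are 1 level below Bob Park.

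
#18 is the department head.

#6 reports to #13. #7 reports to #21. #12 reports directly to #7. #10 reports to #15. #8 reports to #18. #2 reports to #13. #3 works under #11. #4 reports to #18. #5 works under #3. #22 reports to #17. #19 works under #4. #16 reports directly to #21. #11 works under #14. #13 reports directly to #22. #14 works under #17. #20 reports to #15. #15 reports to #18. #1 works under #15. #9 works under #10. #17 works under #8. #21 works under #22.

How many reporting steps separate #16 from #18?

5

Chain from #16 up to #18: #16 → #21 → #22 → #17 → #8 → #18. That is 5 steps up, so #16 is 5 levels below #18.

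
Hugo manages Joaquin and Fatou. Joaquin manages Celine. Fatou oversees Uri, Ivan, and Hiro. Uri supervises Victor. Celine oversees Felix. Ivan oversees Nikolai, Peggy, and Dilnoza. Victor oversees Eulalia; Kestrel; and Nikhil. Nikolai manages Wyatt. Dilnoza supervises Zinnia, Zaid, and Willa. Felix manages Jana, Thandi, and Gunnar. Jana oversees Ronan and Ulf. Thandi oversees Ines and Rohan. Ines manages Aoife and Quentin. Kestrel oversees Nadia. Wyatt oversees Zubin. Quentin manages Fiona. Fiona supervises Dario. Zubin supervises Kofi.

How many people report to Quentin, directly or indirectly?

Quentin directly manages Fiona. Under Fiona: Dario (1). That's 2 in total.

2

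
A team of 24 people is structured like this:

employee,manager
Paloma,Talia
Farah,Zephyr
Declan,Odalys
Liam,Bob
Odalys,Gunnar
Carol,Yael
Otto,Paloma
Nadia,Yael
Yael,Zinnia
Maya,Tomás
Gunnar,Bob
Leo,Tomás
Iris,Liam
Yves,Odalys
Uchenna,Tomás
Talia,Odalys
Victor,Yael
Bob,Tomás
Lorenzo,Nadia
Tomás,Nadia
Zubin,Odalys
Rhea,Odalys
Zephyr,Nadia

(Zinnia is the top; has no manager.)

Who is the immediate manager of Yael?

Yael reports directly to Zinnia.

Zinnia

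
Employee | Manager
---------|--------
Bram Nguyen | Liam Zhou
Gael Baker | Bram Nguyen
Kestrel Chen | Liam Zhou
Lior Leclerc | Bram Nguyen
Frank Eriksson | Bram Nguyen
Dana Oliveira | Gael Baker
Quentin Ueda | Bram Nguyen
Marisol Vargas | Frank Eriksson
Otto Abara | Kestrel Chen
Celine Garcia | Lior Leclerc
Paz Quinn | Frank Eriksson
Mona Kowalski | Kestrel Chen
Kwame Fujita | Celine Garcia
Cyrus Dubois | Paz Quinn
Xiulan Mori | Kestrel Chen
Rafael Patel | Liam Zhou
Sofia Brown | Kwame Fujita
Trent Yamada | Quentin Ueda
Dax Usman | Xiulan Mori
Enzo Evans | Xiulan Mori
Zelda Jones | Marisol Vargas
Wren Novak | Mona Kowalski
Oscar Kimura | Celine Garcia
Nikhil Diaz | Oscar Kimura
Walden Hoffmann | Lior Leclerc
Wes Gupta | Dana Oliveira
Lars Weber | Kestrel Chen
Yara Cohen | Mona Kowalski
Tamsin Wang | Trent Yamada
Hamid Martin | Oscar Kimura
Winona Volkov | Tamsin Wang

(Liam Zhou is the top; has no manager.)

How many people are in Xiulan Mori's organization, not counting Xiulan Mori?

Xiulan Mori directly manages Dax Usman, Enzo Evans. Dax Usman has no reports. Enzo Evans has no reports. So Xiulan Mori's organization is 2 direct reports plus everyone under them: 1 + 1 = 2.

2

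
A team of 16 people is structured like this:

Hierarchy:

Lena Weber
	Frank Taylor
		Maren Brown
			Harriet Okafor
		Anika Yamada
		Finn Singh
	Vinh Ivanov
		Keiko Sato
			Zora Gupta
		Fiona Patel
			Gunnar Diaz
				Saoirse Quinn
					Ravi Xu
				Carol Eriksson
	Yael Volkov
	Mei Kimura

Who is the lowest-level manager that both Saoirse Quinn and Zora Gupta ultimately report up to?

Saoirse Quinn's chain of managers is Gunnar Diaz, Fiona Patel, Vinh Ivanov, Lena Weber. Zora Gupta's chain of managers is Keiko Sato, Vinh Ivanov, Lena Weber. The first manager that appears in both chains is Vinh Ivanov.

Vinh Ivanov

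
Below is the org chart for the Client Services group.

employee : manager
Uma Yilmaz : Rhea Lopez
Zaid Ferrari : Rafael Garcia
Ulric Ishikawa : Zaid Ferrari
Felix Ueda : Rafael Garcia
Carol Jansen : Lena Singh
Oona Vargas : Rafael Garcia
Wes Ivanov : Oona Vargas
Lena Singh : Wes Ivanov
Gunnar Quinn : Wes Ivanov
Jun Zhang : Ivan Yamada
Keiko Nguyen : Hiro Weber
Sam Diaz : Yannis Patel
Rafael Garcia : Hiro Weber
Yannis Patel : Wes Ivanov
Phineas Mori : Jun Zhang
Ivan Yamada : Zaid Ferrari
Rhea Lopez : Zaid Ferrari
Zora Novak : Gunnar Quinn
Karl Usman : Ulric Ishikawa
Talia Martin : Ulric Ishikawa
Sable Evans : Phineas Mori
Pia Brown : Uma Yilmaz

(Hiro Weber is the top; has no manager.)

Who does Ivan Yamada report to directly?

Ivan Yamada reports directly to Zaid Ferrari.

Zaid Ferrari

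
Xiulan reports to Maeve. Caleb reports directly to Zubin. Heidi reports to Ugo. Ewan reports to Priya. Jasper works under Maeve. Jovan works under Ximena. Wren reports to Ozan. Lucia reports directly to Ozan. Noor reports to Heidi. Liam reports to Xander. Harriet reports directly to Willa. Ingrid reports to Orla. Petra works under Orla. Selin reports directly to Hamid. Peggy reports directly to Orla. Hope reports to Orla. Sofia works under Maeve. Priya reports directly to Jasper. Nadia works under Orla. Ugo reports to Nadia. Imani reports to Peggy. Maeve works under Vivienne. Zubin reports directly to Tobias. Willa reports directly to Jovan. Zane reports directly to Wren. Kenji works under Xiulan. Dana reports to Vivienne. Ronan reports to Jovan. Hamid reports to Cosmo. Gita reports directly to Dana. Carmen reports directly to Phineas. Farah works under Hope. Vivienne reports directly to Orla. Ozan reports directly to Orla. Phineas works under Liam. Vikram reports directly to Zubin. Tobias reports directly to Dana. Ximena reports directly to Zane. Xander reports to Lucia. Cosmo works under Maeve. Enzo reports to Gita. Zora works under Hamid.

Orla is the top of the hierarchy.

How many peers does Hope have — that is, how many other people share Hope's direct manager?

6

Hope reports to Orla. Orla's other direct reports are Ozan, Vivienne, Petra, Nadia, Peggy, Ingrid — 6 peers.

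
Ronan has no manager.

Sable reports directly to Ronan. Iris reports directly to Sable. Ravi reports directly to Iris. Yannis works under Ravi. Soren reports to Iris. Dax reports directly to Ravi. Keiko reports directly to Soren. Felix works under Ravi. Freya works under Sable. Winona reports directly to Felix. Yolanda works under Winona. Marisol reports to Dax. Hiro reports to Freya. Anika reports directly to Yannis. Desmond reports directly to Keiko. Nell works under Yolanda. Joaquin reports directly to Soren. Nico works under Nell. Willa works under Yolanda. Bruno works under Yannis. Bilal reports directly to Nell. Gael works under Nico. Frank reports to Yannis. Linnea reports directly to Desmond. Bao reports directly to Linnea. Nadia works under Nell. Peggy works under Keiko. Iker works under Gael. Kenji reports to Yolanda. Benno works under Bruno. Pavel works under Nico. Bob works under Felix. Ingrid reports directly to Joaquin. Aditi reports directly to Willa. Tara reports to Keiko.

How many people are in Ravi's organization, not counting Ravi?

21

Ravi directly manages Yannis, Dax, Felix. Under Yannis: Frank, Bruno, Benno, Anika (4). Under Dax: Marisol (1). Under Felix: Bob, Winona, Yolanda, Kenji, Willa, Aditi, Nell, Nadia, Bilal, Nico, Pavel, Gael, Iker (13). So Ravi's organization is 3 direct reports plus everyone under them: 5 + 2 + 14 = 21.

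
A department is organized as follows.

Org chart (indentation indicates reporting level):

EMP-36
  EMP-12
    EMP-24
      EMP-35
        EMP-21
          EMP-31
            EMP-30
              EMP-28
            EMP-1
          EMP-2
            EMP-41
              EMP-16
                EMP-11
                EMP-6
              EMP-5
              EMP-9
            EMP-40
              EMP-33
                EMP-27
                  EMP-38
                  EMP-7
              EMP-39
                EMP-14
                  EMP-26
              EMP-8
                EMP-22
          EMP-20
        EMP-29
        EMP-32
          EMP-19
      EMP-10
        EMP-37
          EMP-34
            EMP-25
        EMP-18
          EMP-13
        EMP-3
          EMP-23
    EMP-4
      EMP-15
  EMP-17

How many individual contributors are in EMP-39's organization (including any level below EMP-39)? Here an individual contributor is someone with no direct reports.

1

The only person in EMP-39's organization with no one reporting to them is EMP-26. That is 1.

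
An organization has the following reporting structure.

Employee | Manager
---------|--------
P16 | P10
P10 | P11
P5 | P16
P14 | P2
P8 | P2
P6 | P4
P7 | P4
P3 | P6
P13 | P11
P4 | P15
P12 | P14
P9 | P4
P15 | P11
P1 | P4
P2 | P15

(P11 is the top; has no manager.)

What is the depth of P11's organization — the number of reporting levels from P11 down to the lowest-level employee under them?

The longest chain under P11 runs P11 → P15 → P2 → P14 → P12, which is 4 levels below P11.

4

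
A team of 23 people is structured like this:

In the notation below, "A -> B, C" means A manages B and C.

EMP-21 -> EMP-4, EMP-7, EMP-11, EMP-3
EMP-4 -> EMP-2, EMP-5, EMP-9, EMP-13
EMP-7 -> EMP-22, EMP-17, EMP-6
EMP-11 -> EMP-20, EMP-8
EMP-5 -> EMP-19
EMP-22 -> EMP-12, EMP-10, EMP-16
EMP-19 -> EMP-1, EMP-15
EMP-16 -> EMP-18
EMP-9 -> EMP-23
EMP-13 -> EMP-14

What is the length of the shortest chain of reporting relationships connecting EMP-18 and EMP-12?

3

EMP-18 is 2 levels below EMP-22, and EMP-12 is 1 level below EMP-22 (their lowest common manager). The shortest path runs up from EMP-18 to EMP-22 and back down to EMP-12: 2 + 1 = 3 links.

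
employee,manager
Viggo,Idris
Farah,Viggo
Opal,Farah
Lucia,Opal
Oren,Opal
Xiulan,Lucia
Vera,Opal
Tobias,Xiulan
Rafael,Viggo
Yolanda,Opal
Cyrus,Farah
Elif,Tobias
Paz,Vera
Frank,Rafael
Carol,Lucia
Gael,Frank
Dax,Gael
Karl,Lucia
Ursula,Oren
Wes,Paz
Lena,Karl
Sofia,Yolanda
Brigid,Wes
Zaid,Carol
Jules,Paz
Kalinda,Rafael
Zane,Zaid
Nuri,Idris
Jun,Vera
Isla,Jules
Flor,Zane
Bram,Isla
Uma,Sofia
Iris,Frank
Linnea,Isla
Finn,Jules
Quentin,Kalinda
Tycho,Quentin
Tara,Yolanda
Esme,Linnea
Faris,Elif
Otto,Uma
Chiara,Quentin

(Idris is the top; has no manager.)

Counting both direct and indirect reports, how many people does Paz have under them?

8

Paz directly manages Wes, Jules. Under Wes: Brigid (1). Under Jules: Finn, Isla, Linnea, Esme, Bram (5). So Paz's organization is 2 direct reports plus everyone under them: 2 + 6 = 8.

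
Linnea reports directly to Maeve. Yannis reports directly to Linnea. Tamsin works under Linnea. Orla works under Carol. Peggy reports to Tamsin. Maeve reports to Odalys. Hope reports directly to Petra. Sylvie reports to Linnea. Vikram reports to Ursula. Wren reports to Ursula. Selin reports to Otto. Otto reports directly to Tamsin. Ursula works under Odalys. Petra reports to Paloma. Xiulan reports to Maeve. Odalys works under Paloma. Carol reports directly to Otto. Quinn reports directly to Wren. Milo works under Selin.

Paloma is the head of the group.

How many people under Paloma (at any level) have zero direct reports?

The people in Paloma's organization with no one reporting to them are Hope, Xiulan, Yannis, Peggy, Orla, Milo, Sylvie, Quinn, Vikram. That is 9.

9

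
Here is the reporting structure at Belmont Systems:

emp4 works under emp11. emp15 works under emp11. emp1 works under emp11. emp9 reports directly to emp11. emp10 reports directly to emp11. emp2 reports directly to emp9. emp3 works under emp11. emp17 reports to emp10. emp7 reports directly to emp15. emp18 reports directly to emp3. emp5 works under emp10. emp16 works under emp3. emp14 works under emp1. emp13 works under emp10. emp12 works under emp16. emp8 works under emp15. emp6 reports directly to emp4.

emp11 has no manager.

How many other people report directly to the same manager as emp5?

2

emp5 reports to emp10. emp10's other direct reports are emp17, emp13 — 2 peers.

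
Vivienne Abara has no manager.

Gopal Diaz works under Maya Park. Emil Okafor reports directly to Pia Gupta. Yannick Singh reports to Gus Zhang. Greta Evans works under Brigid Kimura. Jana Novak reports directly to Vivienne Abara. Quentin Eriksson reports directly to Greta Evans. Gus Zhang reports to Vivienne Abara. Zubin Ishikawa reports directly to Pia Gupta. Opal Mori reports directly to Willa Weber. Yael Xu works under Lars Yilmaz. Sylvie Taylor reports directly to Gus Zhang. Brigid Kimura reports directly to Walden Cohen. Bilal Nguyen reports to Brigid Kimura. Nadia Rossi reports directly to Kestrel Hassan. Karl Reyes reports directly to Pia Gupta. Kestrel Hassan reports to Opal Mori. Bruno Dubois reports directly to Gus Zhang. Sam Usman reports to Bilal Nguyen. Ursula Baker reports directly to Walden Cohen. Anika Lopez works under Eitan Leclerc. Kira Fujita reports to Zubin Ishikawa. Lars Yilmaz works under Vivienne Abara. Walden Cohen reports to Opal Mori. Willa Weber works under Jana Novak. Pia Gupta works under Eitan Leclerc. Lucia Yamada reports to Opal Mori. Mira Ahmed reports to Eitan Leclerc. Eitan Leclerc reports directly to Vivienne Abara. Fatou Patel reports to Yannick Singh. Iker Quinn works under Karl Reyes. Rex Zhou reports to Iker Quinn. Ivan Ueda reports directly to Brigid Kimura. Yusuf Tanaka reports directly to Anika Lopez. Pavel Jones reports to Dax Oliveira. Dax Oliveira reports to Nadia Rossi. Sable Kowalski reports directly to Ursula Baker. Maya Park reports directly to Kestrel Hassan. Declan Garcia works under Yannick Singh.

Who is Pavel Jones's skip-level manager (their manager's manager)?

Pavel Jones reports to Dax Oliveira, and Dax Oliveira reports to Nadia Rossi. So Pavel Jones's skip-level manager is Nadia Rossi.

Nadia Rossi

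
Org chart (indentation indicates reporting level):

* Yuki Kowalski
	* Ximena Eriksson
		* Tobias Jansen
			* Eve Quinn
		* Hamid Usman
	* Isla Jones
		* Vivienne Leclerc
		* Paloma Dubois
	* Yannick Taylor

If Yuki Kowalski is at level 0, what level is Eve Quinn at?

3

Chain from Eve Quinn up to Yuki Kowalski: Eve Quinn → Tobias Jansen → Ximena Eriksson → Yuki Kowalski. That is 3 steps up, so Eve Quinn is 3 levels below Yuki Kowalski.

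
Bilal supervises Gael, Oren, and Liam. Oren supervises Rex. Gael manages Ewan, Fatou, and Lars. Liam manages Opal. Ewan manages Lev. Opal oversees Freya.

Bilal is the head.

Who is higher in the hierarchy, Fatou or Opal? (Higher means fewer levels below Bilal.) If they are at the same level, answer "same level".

Both Fatou and Opal are 2 levels below Bilal.

same level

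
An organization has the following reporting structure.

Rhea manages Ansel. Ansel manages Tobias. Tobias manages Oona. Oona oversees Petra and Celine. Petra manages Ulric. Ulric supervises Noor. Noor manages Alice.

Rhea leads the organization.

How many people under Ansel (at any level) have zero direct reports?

2

The people in Ansel's organization with no one reporting to them are Celine, Alice. That is 2.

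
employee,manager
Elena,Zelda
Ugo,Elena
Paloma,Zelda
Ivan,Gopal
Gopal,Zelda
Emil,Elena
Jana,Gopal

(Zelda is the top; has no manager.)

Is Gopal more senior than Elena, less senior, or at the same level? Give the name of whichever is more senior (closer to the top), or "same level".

Both Gopal and Elena are 1 level below Zelda.

same level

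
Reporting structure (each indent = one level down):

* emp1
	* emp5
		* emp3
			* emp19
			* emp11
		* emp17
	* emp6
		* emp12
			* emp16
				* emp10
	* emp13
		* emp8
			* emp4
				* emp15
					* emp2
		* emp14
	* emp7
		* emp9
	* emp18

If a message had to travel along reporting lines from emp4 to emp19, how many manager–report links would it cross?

6

emp4 is 3 levels below emp1, and emp19 is 3 levels below emp1 (their lowest common manager). The shortest path runs up from emp4 to emp1 and back down to emp19: 3 + 3 = 6 links.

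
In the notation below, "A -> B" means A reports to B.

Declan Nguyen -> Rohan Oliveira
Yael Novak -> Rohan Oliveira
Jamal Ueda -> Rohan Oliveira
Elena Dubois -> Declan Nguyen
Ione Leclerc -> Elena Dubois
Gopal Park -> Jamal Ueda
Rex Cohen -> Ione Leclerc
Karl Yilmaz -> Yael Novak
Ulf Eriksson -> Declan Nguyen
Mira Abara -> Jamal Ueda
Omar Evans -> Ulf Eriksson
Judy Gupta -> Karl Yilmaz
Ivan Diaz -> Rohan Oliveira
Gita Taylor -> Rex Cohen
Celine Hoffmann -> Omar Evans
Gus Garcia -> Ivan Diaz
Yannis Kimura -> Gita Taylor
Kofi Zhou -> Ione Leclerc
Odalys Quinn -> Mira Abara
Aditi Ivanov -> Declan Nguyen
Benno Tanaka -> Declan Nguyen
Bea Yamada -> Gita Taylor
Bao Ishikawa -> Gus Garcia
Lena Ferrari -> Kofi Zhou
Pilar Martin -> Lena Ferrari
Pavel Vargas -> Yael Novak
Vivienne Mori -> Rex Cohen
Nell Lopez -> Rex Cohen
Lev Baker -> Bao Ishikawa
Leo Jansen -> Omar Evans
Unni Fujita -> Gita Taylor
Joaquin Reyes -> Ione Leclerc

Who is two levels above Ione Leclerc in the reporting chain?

Declan Nguyen

Ione Leclerc reports to Elena Dubois, and Elena Dubois reports to Declan Nguyen. So Ione Leclerc's skip-level manager is Declan Nguyen.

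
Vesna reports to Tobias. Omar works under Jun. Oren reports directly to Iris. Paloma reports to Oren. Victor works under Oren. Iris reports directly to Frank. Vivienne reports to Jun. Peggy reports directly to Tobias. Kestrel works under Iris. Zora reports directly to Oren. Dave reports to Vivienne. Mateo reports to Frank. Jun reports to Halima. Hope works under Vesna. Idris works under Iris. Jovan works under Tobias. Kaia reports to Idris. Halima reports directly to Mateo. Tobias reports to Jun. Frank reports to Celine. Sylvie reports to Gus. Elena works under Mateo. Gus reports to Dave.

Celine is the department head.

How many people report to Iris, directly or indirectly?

Iris directly manages Kestrel, Idris, Oren. Kestrel has no reports. Under Idris: Kaia (1). Under Oren: Paloma, Zora, Victor (3). So Iris's organization is 3 direct reports plus everyone under them: 1 + 2 + 4 = 7.

7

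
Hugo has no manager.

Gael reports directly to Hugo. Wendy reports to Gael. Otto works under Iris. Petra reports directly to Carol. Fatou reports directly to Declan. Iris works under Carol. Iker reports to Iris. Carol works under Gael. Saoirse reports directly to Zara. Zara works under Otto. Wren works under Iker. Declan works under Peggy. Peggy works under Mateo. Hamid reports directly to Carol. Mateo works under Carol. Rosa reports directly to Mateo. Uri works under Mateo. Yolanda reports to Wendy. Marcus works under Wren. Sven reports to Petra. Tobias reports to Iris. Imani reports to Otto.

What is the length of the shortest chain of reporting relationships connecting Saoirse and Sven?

6

Saoirse is 4 levels below Carol, and Sven is 2 levels below Carol (their lowest common manager). The shortest path runs up from Saoirse to Carol and back down to Sven: 4 + 2 = 6 links.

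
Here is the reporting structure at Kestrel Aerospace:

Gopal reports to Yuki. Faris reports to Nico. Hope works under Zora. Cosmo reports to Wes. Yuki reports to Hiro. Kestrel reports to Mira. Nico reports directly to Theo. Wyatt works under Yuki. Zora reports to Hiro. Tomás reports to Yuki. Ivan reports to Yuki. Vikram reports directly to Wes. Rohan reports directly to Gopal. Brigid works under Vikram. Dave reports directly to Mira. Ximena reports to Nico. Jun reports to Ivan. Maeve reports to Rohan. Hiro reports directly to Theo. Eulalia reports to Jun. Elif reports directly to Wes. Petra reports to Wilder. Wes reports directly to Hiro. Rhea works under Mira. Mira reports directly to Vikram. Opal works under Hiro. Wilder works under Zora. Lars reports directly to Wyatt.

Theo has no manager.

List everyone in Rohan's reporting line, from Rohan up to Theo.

Rohan reports to Gopal. Gopal reports to Yuki. Yuki reports to Hiro. Hiro reports to Theo. Theo is at the top.

Rohan -> Gopal -> Yuki -> Hiro -> Theo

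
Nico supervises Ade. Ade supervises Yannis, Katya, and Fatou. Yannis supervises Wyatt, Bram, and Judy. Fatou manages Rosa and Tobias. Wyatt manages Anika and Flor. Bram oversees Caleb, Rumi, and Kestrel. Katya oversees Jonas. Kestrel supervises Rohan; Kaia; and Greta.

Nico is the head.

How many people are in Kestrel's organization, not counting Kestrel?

3

Kestrel directly manages Rohan, Kaia, Greta. Rohan has no reports. Kaia has no reports. Greta has no reports. So Kestrel's organization is 3 direct reports plus everyone under them: 1 + 1 + 1 = 3.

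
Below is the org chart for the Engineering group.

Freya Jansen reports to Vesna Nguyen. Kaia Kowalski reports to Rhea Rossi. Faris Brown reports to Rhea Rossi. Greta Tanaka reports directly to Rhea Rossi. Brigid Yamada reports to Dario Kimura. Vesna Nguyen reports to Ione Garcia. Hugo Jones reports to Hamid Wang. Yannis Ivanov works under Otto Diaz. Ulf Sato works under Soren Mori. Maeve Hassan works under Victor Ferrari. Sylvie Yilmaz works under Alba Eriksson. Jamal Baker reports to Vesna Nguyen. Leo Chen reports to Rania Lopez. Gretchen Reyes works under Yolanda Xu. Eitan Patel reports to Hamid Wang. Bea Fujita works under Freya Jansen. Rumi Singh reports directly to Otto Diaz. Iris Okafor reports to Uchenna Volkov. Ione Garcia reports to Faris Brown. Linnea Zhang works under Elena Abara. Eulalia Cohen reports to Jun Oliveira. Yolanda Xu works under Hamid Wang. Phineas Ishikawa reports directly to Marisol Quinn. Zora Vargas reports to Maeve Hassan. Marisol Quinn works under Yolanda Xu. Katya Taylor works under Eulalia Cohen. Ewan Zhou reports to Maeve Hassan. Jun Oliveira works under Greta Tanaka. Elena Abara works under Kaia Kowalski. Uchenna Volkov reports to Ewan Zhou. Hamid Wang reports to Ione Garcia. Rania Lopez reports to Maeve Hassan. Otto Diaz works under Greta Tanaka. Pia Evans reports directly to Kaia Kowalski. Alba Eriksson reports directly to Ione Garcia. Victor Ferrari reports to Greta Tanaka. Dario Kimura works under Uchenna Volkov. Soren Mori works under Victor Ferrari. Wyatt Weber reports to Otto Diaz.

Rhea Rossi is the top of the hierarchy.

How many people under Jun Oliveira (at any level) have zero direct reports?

1

The only person in Jun Oliveira's organization with no one reporting to them is Katya Taylor. That is 1.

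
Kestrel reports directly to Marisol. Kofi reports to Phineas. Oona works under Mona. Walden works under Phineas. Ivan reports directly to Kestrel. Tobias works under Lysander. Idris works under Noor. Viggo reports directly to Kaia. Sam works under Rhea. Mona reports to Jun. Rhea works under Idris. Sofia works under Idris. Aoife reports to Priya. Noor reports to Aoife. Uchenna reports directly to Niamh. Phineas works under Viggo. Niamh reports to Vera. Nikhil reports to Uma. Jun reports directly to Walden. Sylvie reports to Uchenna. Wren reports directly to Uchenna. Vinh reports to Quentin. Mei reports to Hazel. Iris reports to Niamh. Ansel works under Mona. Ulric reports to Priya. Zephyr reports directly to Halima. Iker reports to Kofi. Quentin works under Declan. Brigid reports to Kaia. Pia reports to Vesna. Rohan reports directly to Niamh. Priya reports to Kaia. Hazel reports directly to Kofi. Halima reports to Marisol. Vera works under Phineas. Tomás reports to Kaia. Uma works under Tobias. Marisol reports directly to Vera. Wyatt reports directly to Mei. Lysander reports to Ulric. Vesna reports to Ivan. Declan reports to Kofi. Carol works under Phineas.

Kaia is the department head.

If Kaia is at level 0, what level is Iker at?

4

Chain from Iker up to Kaia: Iker → Kofi → Phineas → Viggo → Kaia. That is 4 steps up, so Iker is 4 levels below Kaia.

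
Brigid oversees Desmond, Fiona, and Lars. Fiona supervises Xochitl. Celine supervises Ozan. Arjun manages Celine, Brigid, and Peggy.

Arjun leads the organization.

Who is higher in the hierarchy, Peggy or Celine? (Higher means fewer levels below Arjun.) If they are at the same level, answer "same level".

Both Peggy and Celine are 1 level below Arjun.

same level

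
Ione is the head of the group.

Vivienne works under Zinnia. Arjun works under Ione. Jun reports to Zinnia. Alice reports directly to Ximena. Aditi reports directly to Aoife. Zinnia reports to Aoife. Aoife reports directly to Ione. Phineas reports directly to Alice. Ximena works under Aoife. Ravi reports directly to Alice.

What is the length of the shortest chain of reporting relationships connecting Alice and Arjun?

Alice is 3 levels below Ione, and Arjun is 1 level below Ione (their lowest common manager). The shortest path runs up from Alice to Ione and back down to Arjun: 3 + 1 = 4 links.

4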